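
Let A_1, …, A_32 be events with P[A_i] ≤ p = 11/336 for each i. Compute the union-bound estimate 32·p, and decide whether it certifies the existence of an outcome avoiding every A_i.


Union bound: P[∪_{i=1}^{32} A_i] ≤ Σ_i P[A_i] ≤ 32·p = 32·(11/336) = 22/21.
Numerically: 22/21 ≈ 1.047619.
Is 22/21 < 1? NO.
Since the bound 22/21 is ≥ 1, the union bound is uninformative here; it does NOT by itself certify existence.

32·p = 22/21 ≈ 1.047619; existence NOT certified by the union bound.


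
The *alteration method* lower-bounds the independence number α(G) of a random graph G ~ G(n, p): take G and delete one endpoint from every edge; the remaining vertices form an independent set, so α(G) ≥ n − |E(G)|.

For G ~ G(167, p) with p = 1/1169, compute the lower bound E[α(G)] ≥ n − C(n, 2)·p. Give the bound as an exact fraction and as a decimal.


E[|E(G)|] = C(167, 2)·p = 13861 · (1/1169) = 83/7.
E[α(G)] ≥ n − E[|E(G)|] = 167 − 83/7 = 1086/7.
Numerically: ≈ 155.142857.
(This is only a lower bound; the true E[α(G)] may be larger.)

E[α(G)] ≥ 1086/7 ≈ 155.142857.


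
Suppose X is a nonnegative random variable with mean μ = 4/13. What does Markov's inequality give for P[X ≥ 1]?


μ = E[X] = 4/13, a = 1.
Markov: P[X ≥ 1] ≤ μ/a = (4/13)/1 = 4/13.
Numerically: ≈ 0.3077.
(Since a = 1 > μ = 0.3077, the bound 4/13 is < 1 and informative.)

P[X ≥ 1] ≤ 4/13 ≈ 0.3077.


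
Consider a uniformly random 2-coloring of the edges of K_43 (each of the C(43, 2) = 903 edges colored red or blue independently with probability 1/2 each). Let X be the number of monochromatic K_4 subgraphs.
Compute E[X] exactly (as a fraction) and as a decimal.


Let X = Σ_S X_S over the C(43, 4) = 123410 subsets S of size 4, where X_S = 1 if the K_4 on S is monochromatic.
For a fixed S, the K_4 on S has C(4, 2) = 6 edges. P[all 6 edges red] = (1/2)^6, and likewise for blue, so P[monochromatic] = 2·(1/2)^6 = 2^{1 − 6} = 1/32.
Summing: E[X] = C(43, 4) · 2^{1 − 6} = 123410 · 1/32 = 61705/16.
Numerically: E[X] ≈ 3856.56250.

E[X] = C(43,4)·2^(1−C(4,2)) = 61705/16 ≈ 3856.56250.


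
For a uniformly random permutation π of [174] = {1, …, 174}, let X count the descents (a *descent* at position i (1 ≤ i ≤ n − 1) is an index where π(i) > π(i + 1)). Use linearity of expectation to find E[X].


Write X = Σ X_I over i = 1, …, 173, with X_I the indicator of one descent.
There are 173 indicators.
For each fixed i, the pair (π(i), π(i+1)) is a uniformly random ordered pair of distinct values from {1, …, 174}; by symmetry P[π(i) > π(i+1)] = 1/2.
By linearity: E[X] = 173 · (1/2) = (174 − 1) · (1/2) = 173/2 ≈ 86.50000.

E[X] = 173/2 = 86.50000.


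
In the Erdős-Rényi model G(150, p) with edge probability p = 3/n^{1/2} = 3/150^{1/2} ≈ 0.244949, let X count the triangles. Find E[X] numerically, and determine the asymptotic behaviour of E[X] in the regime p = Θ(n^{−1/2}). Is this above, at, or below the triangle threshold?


Number of potential triangles: C(150, 3) = 551300.
Each occurs with probability p³ ≈ (0.244949)³ ≈ 1.46969385e-02.
By linearity: E[X] = C(150, 3)·p³ ≈ 551300 · 1.46969385e-02 ≈ 8102.422171.
Since α = 1/2 < 1, p = c/n^{1/2} ≫ 1/n is above the triangle threshold p ~ 1/n. Asymptotically E[X] ~ (c³/6)·n^{3(1−α)} = (3³/6)·n^{1.5} → ∞; triangles are abundant w.h.p.

E[X] ≈ 8102.422171; in regime p = Θ(1/n^{1/2}) E[X] diverges (above the triangle threshold p ~ 1/n).


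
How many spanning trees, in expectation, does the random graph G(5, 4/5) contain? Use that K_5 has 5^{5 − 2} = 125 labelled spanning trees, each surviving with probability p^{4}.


K_5 has 5^{5 − 2} = 125 labelled spanning trees.
For each such spanning tree H, let X_H = 1 if all 4 edges of H are present in G. Then P[X_H = 1] = p^{4} = (4/5)^{4} = 256/625.
By linearity of expectation: E[X] = Σ_H E[X_H] = 125 · p^{4} = 125 · 256/625 = 256/5.
Numerically: E[X] ≈ 51.2.

E[X] = 125 · (4/5)^{4} = 256/5 ≈ 51.2.


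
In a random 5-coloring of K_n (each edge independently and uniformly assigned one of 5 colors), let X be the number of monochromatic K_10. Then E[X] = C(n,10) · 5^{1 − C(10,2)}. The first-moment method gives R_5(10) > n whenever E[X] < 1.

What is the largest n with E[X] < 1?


We need C(n, 10) · 5^{1 − 45} < 1, i.e. C(n, 10) < 5^{45 − 1} = 5684341886080801486968994140625.
Check values of n near the boundary:
  n = 5390: C(5390, 10) = 5655833965919099070255434039753; 5655833965919099070255434039753 < 5684341886080801486968994140625? YES
  n = 5391: C(5391, 10) = 5666344714787188828795213697883; 5666344714787188828795213697883 < 5684341886080801486968994140625? YES
  n = 5392: C(5392, 10) = 5676873040158402483252283957448; 5676873040158402483252283957448 < 5684341886080801486968994140625? YES
  n = 5393: C(5393, 10) = 5687418968154238267170642278008; 5687418968154238267170642278008 < 5684341886080801486968994140625? NO
  n = 5394: C(5394, 10) = 5697982524930156243149785372878; 5697982524930156243149785372878 < 5684341886080801486968994140625? NO
The largest n with C(n, 10) < 5684341886080801486968994140625 is n = 5392 (where E[X] = 5676873040158402483252283957448/5684341886080801486968994140625 ≈ 0.999). Hence R_5(10) > 5392, i.e. R_5(10) ≥ 5393.

Largest n = 5392; hence R_5(10) > 5392.


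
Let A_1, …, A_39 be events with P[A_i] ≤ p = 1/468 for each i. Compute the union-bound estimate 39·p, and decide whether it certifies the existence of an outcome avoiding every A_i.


Union bound: P[∪_{i=1}^{39} A_i] ≤ Σ_i P[A_i] ≤ 39·p = 39·(1/468) = 1/12.
Numerically: 1/12 ≈ 0.08333.
Is 1/12 < 1? YES.
Since P[∪ A_i] ≤ 1/12 < 1, the complement has P[∩ A_i^c] ≥ 1 − 1/12 = 11/12 > 0, so some outcome avoids every A_i.

39·p = 1/12 ≈ 0.08333; existence CERTIFIED by the union bound.


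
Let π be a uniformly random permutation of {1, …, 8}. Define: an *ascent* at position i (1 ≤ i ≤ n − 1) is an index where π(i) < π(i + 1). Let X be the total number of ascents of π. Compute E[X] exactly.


Write X = Σ X_I over i = 1, …, 7, with X_I the indicator of one ascent.
There are 7 indicators.
For each fixed i, the pair (π(i), π(i+1)) is a uniformly random ordered pair of distinct values from {1, …, 8}; by symmetry P[π(i) < π(i+1)] = 1/2.
By linearity: E[X] = 7 · (1/2) = (8 − 1) · (1/2) = 7/2 ≈ 3.500000.

E[X] = 7/2 = 3.500000.


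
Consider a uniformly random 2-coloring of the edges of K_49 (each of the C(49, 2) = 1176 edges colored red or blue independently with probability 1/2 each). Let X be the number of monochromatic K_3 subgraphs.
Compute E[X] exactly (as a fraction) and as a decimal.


Let X = Σ_S X_S over the C(49, 3) = 18424 subsets S of size 3, where X_S = 1 if the K_3 on S is monochromatic.
For a fixed S, the K_3 on S has C(3, 2) = 3 edges. P[all 3 edges red] = (1/2)^3, and likewise for blue, so P[monochromatic] = 2·(1/2)^3 = 2^{1 − 3} = 1/4.
By linearity: E[X] = C(49, 3) · 2^{1 − 3} = 18424 · 1/4 = 4606.
Numerically: E[X] ≈ 4606.0000.

E[X] = C(49,3)·2^(1−C(3,2)) = 4606 ≈ 4606.0000.


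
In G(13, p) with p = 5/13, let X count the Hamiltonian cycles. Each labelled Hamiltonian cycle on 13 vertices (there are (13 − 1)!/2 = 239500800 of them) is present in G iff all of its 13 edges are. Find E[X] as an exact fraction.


K_13 has (13 − 1)!/2 = 239500800 labelled Hamiltonian cycles.
For each such Hamiltonian cycle H, let X_H = 1 if all 13 edges of H are present in G. Then P[X_H = 1] = p^{13} = (5/13)^{13} = 1220703125/302875106592253.
Summing the indicators: E[X] = Σ_H E[X_H] = 239500800 · p^{13} = 239500800 · 1220703125/302875106592253 = 292359375000000000/302875106592253.
Numerically: E[X] ≈ 965.

E[X] = 239500800 · (5/13)^{13} = 292359375000000000/302875106592253 ≈ 965.


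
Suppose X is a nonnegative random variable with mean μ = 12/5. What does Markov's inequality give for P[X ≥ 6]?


μ = E[X] = 12/5, a = 6.
Markov: P[X ≥ 6] ≤ μ/a = (12/5)/6 = 2/5.
Numerically: ≈ 0.4000.
(Since a = 6 > μ = 2.4000, the bound 2/5 is < 1 and informative.)

P[X ≥ 6] ≤ 2/5 ≈ 0.4000.


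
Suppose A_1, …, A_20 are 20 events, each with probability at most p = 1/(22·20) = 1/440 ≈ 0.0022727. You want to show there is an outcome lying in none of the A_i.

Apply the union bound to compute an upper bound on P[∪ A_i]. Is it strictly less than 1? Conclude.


Union bound: P[∪_{i=1}^{20} A_i] ≤ Σ_i P[A_i] ≤ 20·p = 20·(1/440) = 1/22.
Numerically: 1/22 ≈ 0.0454545.
Is 1/22 < 1? YES.
Since P[∪ A_i] ≤ 1/22 < 1, the complement has P[∩ A_i^c] ≥ 1 − 1/22 = 21/22 > 0, so some outcome avoids every A_i.

20·p = 1/22 ≈ 0.0454545; existence CERTIFIED by the union bound.


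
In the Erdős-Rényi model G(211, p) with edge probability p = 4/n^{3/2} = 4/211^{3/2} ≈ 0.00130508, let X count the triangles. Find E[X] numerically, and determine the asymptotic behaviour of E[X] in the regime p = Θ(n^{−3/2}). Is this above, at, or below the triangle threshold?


Number of potential triangles: C(211, 3) = 1543465.
Each occurs with probability p³ ≈ (0.00130508)³ ≈ 2.22284369e-09.
By linearity: E[X] = C(211, 3)·p³ ≈ 1543465 · 2.22284369e-09 ≈ 0.003431.
Since α = 3/2 > 1, p = c/n^{3/2} = o(1/n) is below the triangle threshold p ~ 1/n. Asymptotically E[X] ~ (c³/6)·n^{3(1−α)} = (4³/6)·n^{-1.5} → 0, so by Markov's inequality G has no triangles w.h.p.

E[X] ≈ 0.003431; in regime p = Θ(1/n^{3/2}) E[X] tends to 0 (below the triangle threshold p ~ 1/n).


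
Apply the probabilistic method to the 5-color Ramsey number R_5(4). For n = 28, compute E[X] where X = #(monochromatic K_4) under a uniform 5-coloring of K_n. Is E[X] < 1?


E[X] = C(28, 4) · 5^{1 − 6} = 20475 · 5^{−5} = 20475/3125.
As a reduced fraction: E[X] = 819/125 ≈ 6.55200.
Is E[X] < 1? NO.
Since E[X] ≥ 1, the first-moment bound is inconclusive at n = 28; it does NOT by itself certify R_5(4) > 28.

E[X] = 819/125 ≈ 6.55200; E[X] ≥ 1; first-moment method inconclusive here.


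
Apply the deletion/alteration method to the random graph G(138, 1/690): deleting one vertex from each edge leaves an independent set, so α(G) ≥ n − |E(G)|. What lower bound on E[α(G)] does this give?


E[|E(G)|] = C(138, 2)·p = 9453 · (1/690) = 137/10.
E[α(G)] ≥ n − E[|E(G)|] = 138 − 137/10 = 1243/10.
Numerically: ≈ 124.300000.
(This is only a lower bound; the true E[α(G)] may be larger.)

E[α(G)] ≥ 1243/10 ≈ 124.300000.


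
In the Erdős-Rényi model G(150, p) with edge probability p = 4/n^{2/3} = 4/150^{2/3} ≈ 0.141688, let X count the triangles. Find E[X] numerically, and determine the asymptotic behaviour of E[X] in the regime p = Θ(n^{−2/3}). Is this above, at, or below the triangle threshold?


Number of potential triangles: C(150, 3) = 551300.
Each occurs with probability p³ ≈ (0.141688)³ ≈ 2.84444444e-03.
By linearity: E[X] = C(150, 3)·p³ ≈ 551300 · 2.84444444e-03 ≈ 1568.142222.
Since α = 2/3 < 1, p = c/n^{2/3} ≫ 1/n is above the triangle threshold p ~ 1/n. Asymptotically E[X] ~ (c³/6)·n^{3(1−α)} = (4³/6)·n^{1} → ∞; triangles are abundant w.h.p.

E[X] ≈ 1568.142222; in regime p = Θ(1/n^{2/3}) E[X] diverges (above the triangle threshold p ~ 1/n).


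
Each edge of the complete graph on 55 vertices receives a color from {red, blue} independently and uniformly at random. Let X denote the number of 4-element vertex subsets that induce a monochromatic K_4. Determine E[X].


Let X = Σ_S X_S over the C(55, 4) = 341055 subsets S of size 4, where X_S = 1 if the K_4 on S is monochromatic.
For a fixed S, the K_4 on S has C(4, 2) = 6 edges. P[all 6 edges red] = (1/2)^6, and likewise for blue, so P[monochromatic] = 2·(1/2)^6 = 2^{1 − 6} = 1/32.
By linearity of expectation: E[X] = C(55, 4) · 2^{1 − 6} = 341055 · 1/32 = 341055/32.
Numerically: E[X] ≈ 10657.968750.

E[X] = C(55,4)·2^(1−C(4,2)) = 341055/32 ≈ 10657.968750.


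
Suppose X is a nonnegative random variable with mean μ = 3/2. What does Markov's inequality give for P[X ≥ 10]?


μ = E[X] = 3/2, a = 10.
Markov: P[X ≥ 10] ≤ μ/a = (3/2)/10 = 3/20.
Numerically: ≈ 0.150000.
(Since a = 10 > μ = 1.500000, the bound 3/20 is < 1 and informative.)

P[X ≥ 10] ≤ 3/20 ≈ 0.150000.


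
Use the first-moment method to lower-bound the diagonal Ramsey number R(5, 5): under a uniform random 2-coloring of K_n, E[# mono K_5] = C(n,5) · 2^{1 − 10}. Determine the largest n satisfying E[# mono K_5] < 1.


We need C(n, 5) · 2^{1 − 10} < 1, i.e. C(n, 5) < 2^{10 − 1} = 512.
Check values of n near the boundary:
  n = 9: C(9, 5) = 126; 126 < 512? YES
  n = 10: C(10, 5) = 252; 252 < 512? YES
  n = 11: C(11, 5) = 462; 462 < 512? YES
  n = 12: C(12, 5) = 792; 792 < 512? NO
  n = 13: C(13, 5) = 1287; 1287 < 512? NO
The largest n with C(n, 5) < 512 is n = 11 (where E[X] = 231/256 ≈ 0.9023438). Hence R(5, 5) > 11, i.e. R(5, 5) ≥ 12.

Largest n = 11; hence R(5, 5) > 11.


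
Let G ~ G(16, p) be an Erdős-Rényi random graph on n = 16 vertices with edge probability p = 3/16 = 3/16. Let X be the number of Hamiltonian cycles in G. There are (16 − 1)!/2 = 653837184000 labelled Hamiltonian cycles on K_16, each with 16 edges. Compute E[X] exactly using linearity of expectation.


K_16 has (16 − 1)!/2 = 653837184000 labelled Hamiltonian cycles.
For each such Hamiltonian cycle H, let X_H = 1 if all 16 edges of H are present in G. Then P[X_H = 1] = p^{16} = (3/16)^{16} = 43046721/18446744073709551616.
By linearity of expectation: E[X] = Σ_H E[X_H] = 653837184000 · p^{16} = 653837184000 · 43046721/18446744073709551616 = 27485885585032875/18014398509481984.
Numerically: E[X] ≈ 1.53.

E[X] = 653837184000 · (3/16)^{16} = 27485885585032875/18014398509481984 ≈ 1.53.


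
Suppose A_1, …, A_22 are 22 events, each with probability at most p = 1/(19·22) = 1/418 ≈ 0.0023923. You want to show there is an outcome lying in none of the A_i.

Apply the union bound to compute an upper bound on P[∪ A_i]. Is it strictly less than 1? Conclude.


Union bound: P[∪_{i=1}^{22} A_i] ≤ Σ_i P[A_i] ≤ 22·p = 22·(1/418) = 1/19.
Numerically: 1/19 ≈ 0.0526316.
Is 1/19 < 1? YES.
Since P[∪ A_i] ≤ 1/19 < 1, the complement has P[∩ A_i^c] ≥ 1 − 1/19 = 18/19 > 0, so some outcome avoids every A_i.

22·p = 1/19 ≈ 0.0526316; existence CERTIFIED by the union bound.


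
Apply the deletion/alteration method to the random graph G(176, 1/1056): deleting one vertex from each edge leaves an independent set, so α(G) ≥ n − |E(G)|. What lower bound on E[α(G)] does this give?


E[|E(G)|] = C(176, 2)·p = 15400 · (1/1056) = 175/12.
E[α(G)] ≥ n − E[|E(G)|] = 176 − 175/12 = 1937/12.
Numerically: ≈ 161.416667.
(This is only a lower bound; the true E[α(G)] may be larger.)

E[α(G)] ≥ 1937/12 ≈ 161.416667.


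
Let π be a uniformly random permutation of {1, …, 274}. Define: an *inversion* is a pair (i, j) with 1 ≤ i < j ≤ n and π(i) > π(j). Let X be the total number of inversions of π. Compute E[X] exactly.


Write X = Σ X_I over the C(274, 2) = 37401 pairs i < j, with X_I the indicator of one inversion.
There are 37401 indicators.
For each fixed pair i < j, the values π(i) and π(j) are two distinct elements of {1, …, 274} in uniformly random order; by symmetry P[π(i) > π(j)] = 1/2.
By linearity: E[X] = 37401 · (1/2) = C(274, 2) · (1/2) = 37401/2 = 37401/2 ≈ 18700.500.

E[X] = 37401/2 = 18700.500.


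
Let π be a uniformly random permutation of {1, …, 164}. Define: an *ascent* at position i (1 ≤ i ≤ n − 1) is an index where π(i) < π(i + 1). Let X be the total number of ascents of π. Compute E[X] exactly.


Write X = Σ X_I over i = 1, …, 163, with X_I the indicator of one ascent.
There are 163 indicators.
For each fixed i, the pair (π(i), π(i+1)) is a uniformly random ordered pair of distinct values from {1, …, 164}; by symmetry P[π(i) < π(i+1)] = 1/2.
By linearity: E[X] = 163 · (1/2) = (164 − 1) · (1/2) = 163/2 ≈ 81.500000.

E[X] = 163/2 = 81.500000.


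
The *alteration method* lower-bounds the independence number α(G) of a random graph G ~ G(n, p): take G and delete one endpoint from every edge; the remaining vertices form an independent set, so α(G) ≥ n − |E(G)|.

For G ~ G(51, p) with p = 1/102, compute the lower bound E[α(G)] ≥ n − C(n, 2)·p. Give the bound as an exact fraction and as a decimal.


E[|E(G)|] = C(51, 2)·p = 1275 · (1/102) = 25/2.
E[α(G)] ≥ n − E[|E(G)|] = 51 − 25/2 = 77/2.
Numerically: ≈ 38.50000.
(This is only a lower bound; the true E[α(G)] may be larger.)

E[α(G)] ≥ 77/2 ≈ 38.50000.


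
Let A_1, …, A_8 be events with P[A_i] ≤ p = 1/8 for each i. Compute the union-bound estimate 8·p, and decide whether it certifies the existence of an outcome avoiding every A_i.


Union bound: P[∪_{i=1}^{8} A_i] ≤ Σ_i P[A_i] ≤ 8·p = 8·(1/8) = 1.
Numerically: 1 ≈ 1.0000.
Is 1 < 1? NO.
Since the bound 1 is ≥ 1, the union bound is uninformative here; it does NOT by itself certify existence.

8·p = 1 ≈ 1.0000; existence NOT certified by the union bound.


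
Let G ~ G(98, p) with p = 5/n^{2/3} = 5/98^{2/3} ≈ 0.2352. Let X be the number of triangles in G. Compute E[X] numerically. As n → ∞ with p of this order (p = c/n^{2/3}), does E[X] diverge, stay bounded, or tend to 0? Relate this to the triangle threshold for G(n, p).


Number of potential triangles: C(98, 3) = 152096.
Each occurs with probability p³ ≈ (0.2352)³ ≈ 1.301541e-02.
By linearity: E[X] = C(98, 3)·p³ ≈ 152096 · 1.301541e-02 ≈ 1979.5918.
Since α = 2/3 < 1, p = c/n^{2/3} ≫ 1/n is above the triangle threshold p ~ 1/n. Asymptotically E[X] ~ (c³/6)·n^{3(1−α)} = (5³/6)·n^{1} → ∞; triangles are abundant w.h.p.

E[X] ≈ 1979.5918; in regime p = Θ(1/n^{2/3}) E[X] diverges (above the triangle threshold p ~ 1/n).


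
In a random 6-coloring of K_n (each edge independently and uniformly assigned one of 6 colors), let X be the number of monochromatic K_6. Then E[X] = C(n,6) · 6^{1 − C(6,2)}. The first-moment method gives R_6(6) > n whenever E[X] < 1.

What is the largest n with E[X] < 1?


We need C(n, 6) · 6^{1 − 15} < 1, i.e. C(n, 6) < 6^{15 − 1} = 78364164096.
Check values of n near the boundary:
  n = 192: C(192, 6) = 64300886496; 64300886496 < 78364164096? YES
  n = 193: C(193, 6) = 66364016544; 66364016544 < 78364164096? YES
  n = 194: C(194, 6) = 68482017072; 68482017072 < 78364164096? YES
  n = 195: C(195, 6) = 70656049360; 70656049360 < 78364164096? YES
  n = 196: C(196, 6) = 72887293024; 72887293024 < 78364164096? YES
  n = 197: C(197, 6) = 75176946208; 75176946208 < 78364164096? YES
  n = 198: C(198, 6) = 77526225777; 77526225777 < 78364164096? YES
  n = 199: C(199, 6) = 79936367511; 79936367511 < 78364164096? NO
  n = 200: C(200, 6) = 82408626300; 82408626300 < 78364164096? NO
The largest n with C(n, 6) < 78364164096 is n = 198 (where E[X] = 25842075259/26121388032 ≈ 0.989307). Hence R_6(6) > 198, i.e. R_6(6) ≥ 199.

Largest n = 198; hence R_6(6) > 198.


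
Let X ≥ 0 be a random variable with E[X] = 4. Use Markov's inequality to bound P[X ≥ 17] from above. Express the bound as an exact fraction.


μ = E[X] = 4, a = 17.
Markov: P[X ≥ 17] ≤ μ/a = (4)/17 = 4/17.
Numerically: ≈ 0.235294.
(Since a = 17 > μ = 4.000000, the bound 4/17 is < 1 and informative.)

P[X ≥ 17] ≤ 4/17 ≈ 0.235294.


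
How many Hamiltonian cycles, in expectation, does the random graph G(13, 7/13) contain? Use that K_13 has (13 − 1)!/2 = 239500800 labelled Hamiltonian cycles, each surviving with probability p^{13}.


K_13 has (13 − 1)!/2 = 239500800 labelled Hamiltonian cycles.
For each such Hamiltonian cycle H, let X_H = 1 if all 13 edges of H are present in G. Then P[X_H = 1] = p^{13} = (7/13)^{13} = 96889010407/302875106592253.
By linearity: E[X] = Σ_H E[X_H] = 239500800 · p^{13} = 239500800 · 96889010407/302875106592253 = 23204995503684825600/302875106592253.
Numerically: E[X] ≈ 7.66e+04.

E[X] = 239500800 · (7/13)^{13} = 23204995503684825600/302875106592253 ≈ 7.66e+04.


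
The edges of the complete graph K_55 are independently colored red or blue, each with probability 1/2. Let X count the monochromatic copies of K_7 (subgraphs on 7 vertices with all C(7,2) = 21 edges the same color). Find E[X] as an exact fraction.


Let X = Σ_S X_S over the C(55, 7) = 202927725 subsets S of size 7, where X_S = 1 if the K_7 on S is monochromatic.
For a fixed S, the K_7 on S has C(7, 2) = 21 edges. P[all 21 edges red] = (1/2)^21, and likewise for blue, so P[monochromatic] = 2·(1/2)^21 = 2^{1 − 21} = 1/1048576.
Summing: E[X] = C(55, 7) · 2^{1 − 21} = 202927725 · 1/1048576 = 202927725/1048576.
Numerically: E[X] ≈ 193.526959.

E[X] = C(55,7)·2^(1−C(7,2)) = 202927725/1048576 ≈ 193.526959.


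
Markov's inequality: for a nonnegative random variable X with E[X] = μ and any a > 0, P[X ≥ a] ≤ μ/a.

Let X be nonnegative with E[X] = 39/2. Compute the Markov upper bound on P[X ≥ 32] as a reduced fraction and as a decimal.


μ = E[X] = 39/2, a = 32.
Markov: P[X ≥ 32] ≤ μ/a = (39/2)/32 = 39/64.
Numerically: ≈ 0.609375.
(Since a = 32 > μ = 19.500000, the bound 39/64 is < 1 and informative.)

P[X ≥ 32] ≤ 39/64 ≈ 0.609375.


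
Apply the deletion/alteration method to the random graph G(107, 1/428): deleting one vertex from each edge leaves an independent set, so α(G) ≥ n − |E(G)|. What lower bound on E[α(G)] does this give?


E[|E(G)|] = C(107, 2)·p = 5671 · (1/428) = 53/4.
E[α(G)] ≥ n − E[|E(G)|] = 107 − 53/4 = 375/4.
Numerically: ≈ 93.75000.
(This is only a lower bound; the true E[α(G)] may be larger.)

E[α(G)] ≥ 375/4 ≈ 93.75000.


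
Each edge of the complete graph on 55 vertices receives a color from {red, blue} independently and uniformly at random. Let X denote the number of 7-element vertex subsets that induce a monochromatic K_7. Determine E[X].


Let X = Σ_S X_S over the C(55, 7) = 202927725 subsets S of size 7, where X_S = 1 if the K_7 on S is monochromatic.
For a fixed S, the K_7 on S has C(7, 2) = 21 edges. P[all 21 edges red] = (1/2)^21, and likewise for blue, so P[monochromatic] = 2·(1/2)^21 = 2^{1 − 21} = 1/1048576.
By linearity: E[X] = C(55, 7) · 2^{1 − 21} = 202927725 · 1/1048576 = 202927725/1048576.
Numerically: E[X] ≈ 193.527.

E[X] = C(55,7)·2^(1−C(7,2)) = 202927725/1048576 ≈ 193.527.


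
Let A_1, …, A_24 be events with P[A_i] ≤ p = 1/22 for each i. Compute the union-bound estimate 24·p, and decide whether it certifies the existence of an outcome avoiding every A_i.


Union bound: P[∪_{i=1}^{24} A_i] ≤ Σ_i P[A_i] ≤ 24·p = 24·(1/22) = 12/11.
Numerically: 12/11 ≈ 1.0909091.
Is 12/11 < 1? NO.
Since the bound 12/11 is ≥ 1, the union bound is uninformative here; it does NOT by itself certify existence.

24·p = 12/11 ≈ 1.0909091; existence NOT certified by the union bound.


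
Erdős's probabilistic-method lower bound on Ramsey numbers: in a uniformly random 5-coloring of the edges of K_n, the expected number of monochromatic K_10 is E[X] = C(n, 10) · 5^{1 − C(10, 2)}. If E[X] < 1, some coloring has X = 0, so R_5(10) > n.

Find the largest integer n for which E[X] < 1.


We need C(n, 10) · 5^{1 − 45} < 1, i.e. C(n, 10) < 5^{45 − 1} = 5684341886080801486968994140625.
Check values of n near the boundary:
  n = 5388: C(5388, 10) = 5634865093375880654852250419586; 5634865093375880654852250419586 < 5684341886080801486968994140625? YES
  n = 5389: C(5389, 10) = 5645340767466558997768874792926; 5645340767466558997768874792926 < 5684341886080801486968994140625? YES
  n = 5390: C(5390, 10) = 5655833965919099070255434039753; 5655833965919099070255434039753 < 5684341886080801486968994140625? YES
  n = 5391: C(5391, 10) = 5666344714787188828795213697883; 5666344714787188828795213697883 < 5684341886080801486968994140625? YES
  n = 5392: C(5392, 10) = 5676873040158402483252283957448; 5676873040158402483252283957448 < 5684341886080801486968994140625? YES
  n = 5393: C(5393, 10) = 5687418968154238267170642278008; 5687418968154238267170642278008 < 5684341886080801486968994140625? NO
The largest n with C(n, 10) < 5684341886080801486968994140625 is n = 5392 (where E[X] = 5676873040158402483252283957448/5684341886080801486968994140625 ≈ 0.9987). Hence R_5(10) > 5392, i.e. R_5(10) ≥ 5393.

Largest n = 5392; hence R_5(10) > 5392.


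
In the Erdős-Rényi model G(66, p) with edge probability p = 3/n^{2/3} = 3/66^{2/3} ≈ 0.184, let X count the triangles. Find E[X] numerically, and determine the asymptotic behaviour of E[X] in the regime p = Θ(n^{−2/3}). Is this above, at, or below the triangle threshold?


Number of potential triangles: C(66, 3) = 45760.
Each occurs with probability p³ ≈ (0.184)³ ≈ 6.19835e-03.
By linearity: E[X] = C(66, 3)·p³ ≈ 45760 · 6.19835e-03 ≈ 283.636.
Since α = 2/3 < 1, p = c/n^{2/3} ≫ 1/n is above the triangle threshold p ~ 1/n. Asymptotically E[X] ~ (c³/6)·n^{3(1−α)} = (3³/6)·n^{1} → ∞; triangles are abundant w.h.p.

E[X] ≈ 283.636; in regime p = Θ(1/n^{2/3}) E[X] diverges (above the triangle threshold p ~ 1/n).


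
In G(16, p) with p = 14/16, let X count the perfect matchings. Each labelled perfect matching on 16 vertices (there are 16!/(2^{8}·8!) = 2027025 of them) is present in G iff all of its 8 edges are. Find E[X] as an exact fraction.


K_16 has 16!/(2^{8}·8!) = 2027025 labelled perfect matchings.
For each such perfect matching H, let X_H = 1 if all 8 edges of H are present in G. Then P[X_H = 1] = p^{8} = (7/8)^{8} = 5764801/16777216.
By linearity of expectation: E[X] = Σ_H E[X_H] = 2027025 · p^{8} = 2027025 · 5764801/16777216 = 11685395747025/16777216.
Numerically: E[X] ≈ 6.965e+05.

E[X] = 2027025 · (7/8)^{8} = 11685395747025/16777216 ≈ 6.965e+05.


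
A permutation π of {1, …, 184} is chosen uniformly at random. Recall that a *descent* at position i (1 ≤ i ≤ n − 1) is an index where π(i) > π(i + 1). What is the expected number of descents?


Write X = Σ X_I over i = 1, …, 183, with X_I the indicator of one descent.
There are 183 indicators.
For each fixed i, the pair (π(i), π(i+1)) is a uniformly random ordered pair of distinct values from {1, …, 184}; by symmetry P[π(i) > π(i+1)] = 1/2.
By linearity: E[X] = 183 · (1/2) = (184 − 1) · (1/2) = 183/2 ≈ 91.500.

E[X] = 183/2 = 91.500.


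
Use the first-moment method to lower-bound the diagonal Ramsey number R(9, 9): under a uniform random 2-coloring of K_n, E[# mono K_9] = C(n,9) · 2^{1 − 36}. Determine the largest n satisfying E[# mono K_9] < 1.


We need C(n, 9) · 2^{1 − 36} < 1, i.e. C(n, 9) < 2^{36 − 1} = 34359738368.
Check values of n near the boundary:
  n = 62: C(62, 9) = 20286591270; 20286591270 < 34359738368? YES
  n = 63: C(63, 9) = 23667689815; 23667689815 < 34359738368? YES
  n = 64: C(64, 9) = 27540584512; 27540584512 < 34359738368? YES
  n = 65: C(65, 9) = 31966749880; 31966749880 < 34359738368? YES
  n = 66: C(66, 9) = 37014131440; 37014131440 < 34359738368? NO
  n = 67: C(67, 9) = 42757703560; 42757703560 < 34359738368? NO
The largest n with C(n, 9) < 34359738368 is n = 65 (where E[X] = 3995843735/4294967296 ≈ 0.930355). Hence R(9, 9) > 65, i.e. R(9, 9) ≥ 66.

Largest n = 65; hence R(9, 9) > 65.


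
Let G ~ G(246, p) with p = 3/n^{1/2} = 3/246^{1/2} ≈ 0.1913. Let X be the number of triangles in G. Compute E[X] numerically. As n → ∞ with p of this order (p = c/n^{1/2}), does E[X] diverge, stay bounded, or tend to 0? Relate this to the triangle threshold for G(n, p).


Number of potential triangles: C(246, 3) = 2450980.
Each occurs with probability p³ ≈ (0.1913)³ ≈ 6.997793e-03.
By linearity: E[X] = C(246, 3)·p³ ≈ 2450980 · 6.997793e-03 ≈ 17151.4512.
Since α = 1/2 < 1, p = c/n^{1/2} ≫ 1/n is above the triangle threshold p ~ 1/n. Asymptotically E[X] ~ (c³/6)·n^{3(1−α)} = (3³/6)·n^{1.5} → ∞; triangles are abundant w.h.p.

E[X] ≈ 17151.4512; in regime p = Θ(1/n^{1/2}) E[X] diverges (above the triangle threshold p ~ 1/n).


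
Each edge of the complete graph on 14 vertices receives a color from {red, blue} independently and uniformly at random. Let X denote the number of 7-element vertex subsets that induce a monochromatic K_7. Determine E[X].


Let X = Σ_S X_S over the C(14, 7) = 3432 subsets S of size 7, where X_S = 1 if the K_7 on S is monochromatic.
For a fixed S, the K_7 on S has C(7, 2) = 21 edges. P[all 21 edges red] = (1/2)^21, and likewise for blue, so P[monochromatic] = 2·(1/2)^21 = 2^{1 − 21} = 1/1048576.
Summing: E[X] = C(14, 7) · 2^{1 − 21} = 3432 · 1/1048576 = 429/131072.
Numerically: E[X] ≈ 0.003.

E[X] = C(14,7)·2^(1−C(7,2)) = 429/131072 ≈ 0.003.


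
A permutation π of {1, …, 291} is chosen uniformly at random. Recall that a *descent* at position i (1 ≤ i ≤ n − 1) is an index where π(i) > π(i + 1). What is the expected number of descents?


Write X = Σ X_I over i = 1, …, 290, with X_I the indicator of one descent.
There are 290 indicators.
For each fixed i, the pair (π(i), π(i+1)) is a uniformly random ordered pair of distinct values from {1, …, 291}; by symmetry P[π(i) > π(i+1)] = 1/2.
By linearity: E[X] = 290 · (1/2) = (291 − 1) · (1/2) = 145 ≈ 145.00000.

E[X] = 145 = 145.00000.


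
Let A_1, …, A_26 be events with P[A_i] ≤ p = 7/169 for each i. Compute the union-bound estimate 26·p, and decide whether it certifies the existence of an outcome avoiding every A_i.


Union bound: P[∪_{i=1}^{26} A_i] ≤ Σ_i P[A_i] ≤ 26·p = 26·(7/169) = 14/13.
Numerically: 14/13 ≈ 1.077.
Is 14/13 < 1? NO.
Since the bound 14/13 is ≥ 1, the union bound is uninformative here; it does NOT by itself certify existence.

26·p = 14/13 ≈ 1.077; existence NOT certified by the union bound.


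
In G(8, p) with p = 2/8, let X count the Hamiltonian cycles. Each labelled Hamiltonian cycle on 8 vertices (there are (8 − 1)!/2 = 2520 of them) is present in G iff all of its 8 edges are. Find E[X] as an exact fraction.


K_8 has (8 − 1)!/2 = 2520 labelled Hamiltonian cycles.
For each such Hamiltonian cycle H, let X_H = 1 if all 8 edges of H are present in G. Then P[X_H = 1] = p^{8} = (1/4)^{8} = 1/65536.
Summing the indicators: E[X] = Σ_H E[X_H] = 2520 · p^{8} = 2520 · 1/65536 = 315/8192.
Numerically: E[X] ≈ 0.0385.

E[X] = 2520 · (1/4)^{8} = 315/8192 ≈ 0.0385.


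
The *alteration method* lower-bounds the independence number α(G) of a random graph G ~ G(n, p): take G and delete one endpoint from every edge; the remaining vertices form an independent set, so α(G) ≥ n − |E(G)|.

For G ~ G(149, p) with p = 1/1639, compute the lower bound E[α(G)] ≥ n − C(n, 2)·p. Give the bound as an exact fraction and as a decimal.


E[|E(G)|] = C(149, 2)·p = 11026 · (1/1639) = 74/11.
E[α(G)] ≥ n − E[|E(G)|] = 149 − 74/11 = 1565/11.
Numerically: ≈ 142.2727.
(This is only a lower bound; the true E[α(G)] may be larger.)

E[α(G)] ≥ 1565/11 ≈ 142.2727.


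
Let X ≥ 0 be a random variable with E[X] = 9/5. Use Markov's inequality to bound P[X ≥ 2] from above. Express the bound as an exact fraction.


μ = E[X] = 9/5, a = 2.
Markov: P[X ≥ 2] ≤ μ/a = (9/5)/2 = 9/10.
Numerically: ≈ 0.900.
(Since a = 2 > μ = 1.800, the bound 9/10 is < 1 and informative.)

P[X ≥ 2] ≤ 9/10 ≈ 0.900.


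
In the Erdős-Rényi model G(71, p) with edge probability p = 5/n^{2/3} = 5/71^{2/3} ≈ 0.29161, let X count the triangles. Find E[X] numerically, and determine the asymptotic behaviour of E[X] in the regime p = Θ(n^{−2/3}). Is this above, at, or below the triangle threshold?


Number of potential triangles: C(71, 3) = 57155.
Each occurs with probability p³ ≈ (0.29161)³ ≈ 2.4796667e-02.
By linearity: E[X] = C(71, 3)·p³ ≈ 57155 · 2.4796667e-02 ≈ 1417.25352.
Since α = 2/3 < 1, p = c/n^{2/3} ≫ 1/n is above the triangle threshold p ~ 1/n. Asymptotically E[X] ~ (c³/6)·n^{3(1−α)} = (5³/6)·n^{1} → ∞; triangles are abundant w.h.p.

E[X] ≈ 1417.25352; in regime p = Θ(1/n^{2/3}) E[X] diverges (above the triangle threshold p ~ 1/n).


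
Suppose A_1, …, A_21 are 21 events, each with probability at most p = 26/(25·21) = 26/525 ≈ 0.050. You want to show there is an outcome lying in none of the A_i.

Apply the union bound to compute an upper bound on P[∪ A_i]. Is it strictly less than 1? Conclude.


Union bound: P[∪_{i=1}^{21} A_i] ≤ Σ_i P[A_i] ≤ 21·p = 21·(26/525) = 26/25.
Numerically: 26/25 ≈ 1.040.
Is 26/25 < 1? NO.
Since the bound 26/25 is ≥ 1, the union bound is uninformative here; it does NOT by itself certify existence.

21·p = 26/25 ≈ 1.040; existence NOT certified by the union bound.


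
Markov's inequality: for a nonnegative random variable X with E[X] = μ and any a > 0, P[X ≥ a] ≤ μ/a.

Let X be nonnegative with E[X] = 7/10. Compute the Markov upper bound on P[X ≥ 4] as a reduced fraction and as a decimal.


μ = E[X] = 7/10, a = 4.
Markov: P[X ≥ 4] ≤ μ/a = (7/10)/4 = 7/40.
Numerically: ≈ 0.1750.
(Since a = 4 > μ = 0.7000, the bound 7/40 is < 1 and informative.)

P[X ≥ 4] ≤ 7/40 ≈ 0.1750.


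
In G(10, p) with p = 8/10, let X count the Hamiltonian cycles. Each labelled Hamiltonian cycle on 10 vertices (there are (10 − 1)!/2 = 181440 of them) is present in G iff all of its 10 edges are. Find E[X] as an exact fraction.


K_10 has (10 − 1)!/2 = 181440 labelled Hamiltonian cycles.
For each such Hamiltonian cycle H, let X_H = 1 if all 10 edges of H are present in G. Then P[X_H = 1] = p^{10} = (4/5)^{10} = 1048576/9765625.
By linearity: E[X] = Σ_H E[X_H] = 181440 · p^{10} = 181440 · 1048576/9765625 = 38050725888/1953125.
Numerically: E[X] ≈ 19482.

E[X] = 181440 · (4/5)^{10} = 38050725888/1953125 ≈ 19482.


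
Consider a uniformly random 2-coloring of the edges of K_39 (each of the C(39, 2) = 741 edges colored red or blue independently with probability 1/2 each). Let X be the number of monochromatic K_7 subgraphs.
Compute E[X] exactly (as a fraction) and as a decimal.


Let X = Σ_S X_S over the C(39, 7) = 15380937 subsets S of size 7, where X_S = 1 if the K_7 on S is monochromatic.
For a fixed S, the K_7 on S has C(7, 2) = 21 edges. P[all 21 edges red] = (1/2)^21, and likewise for blue, so P[monochromatic] = 2·(1/2)^21 = 2^{1 − 21} = 1/1048576.
By linearity: E[X] = C(39, 7) · 2^{1 − 21} = 15380937 · 1/1048576 = 15380937/1048576.
Numerically: E[X] ≈ 14.668.

E[X] = C(39,7)·2^(1−C(7,2)) = 15380937/1048576 ≈ 14.668.


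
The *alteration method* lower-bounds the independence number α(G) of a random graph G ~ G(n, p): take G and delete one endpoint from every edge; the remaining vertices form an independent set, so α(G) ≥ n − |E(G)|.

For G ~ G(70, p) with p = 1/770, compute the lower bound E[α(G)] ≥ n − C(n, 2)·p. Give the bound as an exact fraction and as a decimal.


E[|E(G)|] = C(70, 2)·p = 2415 · (1/770) = 69/22.
E[α(G)] ≥ n − E[|E(G)|] = 70 − 69/22 = 1471/22.
Numerically: ≈ 66.8636.
(This is only a lower bound; the true E[α(G)] may be larger.)

E[α(G)] ≥ 1471/22 ≈ 66.8636.


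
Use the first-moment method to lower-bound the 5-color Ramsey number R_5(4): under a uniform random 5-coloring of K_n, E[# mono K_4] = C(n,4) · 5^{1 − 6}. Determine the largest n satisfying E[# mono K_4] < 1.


We need C(n, 4) · 5^{1 − 6} < 1, i.e. C(n, 4) < 5^{6 − 1} = 3125.
Check values of n near the boundary:
  n = 17: C(17, 4) = 2380; 2380 < 3125? YES
  n = 18: C(18, 4) = 3060; 3060 < 3125? YES
  n = 19: C(19, 4) = 3876; 3876 < 3125? NO
  n = 20: C(20, 4) = 4845; 4845 < 3125? NO
The largest n with C(n, 4) < 3125 is n = 18 (where E[X] = 612/625 ≈ 0.979). Hence R_5(4) > 18, i.e. R_5(4) ≥ 19.

Largest n = 18; hence R_5(4) > 18.


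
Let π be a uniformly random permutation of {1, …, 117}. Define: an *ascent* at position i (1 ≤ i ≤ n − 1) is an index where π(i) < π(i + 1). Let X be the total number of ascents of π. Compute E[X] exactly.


Write X = Σ X_I over i = 1, …, 116, with X_I the indicator of one ascent.
There are 116 indicators.
For each fixed i, the pair (π(i), π(i+1)) is a uniformly random ordered pair of distinct values from {1, …, 117}; by symmetry P[π(i) < π(i+1)] = 1/2.
By linearity: E[X] = 116 · (1/2) = (117 − 1) · (1/2) = 58 ≈ 58.000000.

E[X] = 58 = 58.000000.


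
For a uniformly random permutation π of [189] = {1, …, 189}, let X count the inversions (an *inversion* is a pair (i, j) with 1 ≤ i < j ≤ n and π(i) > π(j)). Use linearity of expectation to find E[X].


Write X = Σ X_I over the C(189, 2) = 17766 pairs i < j, with X_I the indicator of one inversion.
There are 17766 indicators.
For each fixed pair i < j, the values π(i) and π(j) are two distinct elements of {1, …, 189} in uniformly random order; by symmetry P[π(i) > π(j)] = 1/2.
By linearity: E[X] = 17766 · (1/2) = C(189, 2) · (1/2) = 17766/2 = 8883 ≈ 8883.0000.

E[X] = 8883 = 8883.0000.


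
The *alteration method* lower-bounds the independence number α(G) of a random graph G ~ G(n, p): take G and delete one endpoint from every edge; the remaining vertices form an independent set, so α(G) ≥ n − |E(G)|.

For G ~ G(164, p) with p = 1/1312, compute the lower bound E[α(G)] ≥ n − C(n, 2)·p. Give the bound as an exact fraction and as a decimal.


E[|E(G)|] = C(164, 2)·p = 13366 · (1/1312) = 163/16.
E[α(G)] ≥ n − E[|E(G)|] = 164 − 163/16 = 2461/16.
Numerically: ≈ 153.8125.
(This is only a lower bound; the true E[α(G)] may be larger.)

E[α(G)] ≥ 2461/16 ≈ 153.8125.


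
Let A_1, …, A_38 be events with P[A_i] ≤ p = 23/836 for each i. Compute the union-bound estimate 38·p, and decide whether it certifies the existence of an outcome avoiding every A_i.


Union bound: P[∪_{i=1}^{38} A_i] ≤ Σ_i P[A_i] ≤ 38·p = 38·(23/836) = 23/22.
Numerically: 23/22 ≈ 1.0454545.
Is 23/22 < 1? NO.
Since the bound 23/22 is ≥ 1, the union bound is uninformative here; it does NOT by itself certify existence.

38·p = 23/22 ≈ 1.0454545; existence NOT certified by the union bound.


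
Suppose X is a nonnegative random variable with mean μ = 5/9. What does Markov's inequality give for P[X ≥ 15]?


μ = E[X] = 5/9, a = 15.
Markov: P[X ≥ 15] ≤ μ/a = (5/9)/15 = 1/27.
Numerically: ≈ 0.0370.
(Since a = 15 > μ = 0.5556, the bound 1/27 is < 1 and informative.)

P[X ≥ 15] ≤ 1/27 ≈ 0.0370.


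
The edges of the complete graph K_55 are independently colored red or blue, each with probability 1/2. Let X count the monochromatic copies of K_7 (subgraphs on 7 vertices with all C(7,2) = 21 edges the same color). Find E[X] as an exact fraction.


Let X = Σ_S X_S over the C(55, 7) = 202927725 subsets S of size 7, where X_S = 1 if the K_7 on S is monochromatic.
For a fixed S, the K_7 on S has C(7, 2) = 21 edges. P[all 21 edges red] = (1/2)^21, and likewise for blue, so P[monochromatic] = 2·(1/2)^21 = 2^{1 − 21} = 1/1048576.
By linearity of expectation: E[X] = C(55, 7) · 2^{1 − 21} = 202927725 · 1/1048576 = 202927725/1048576.
Numerically: E[X] ≈ 193.5270.

E[X] = C(55,7)·2^(1−C(7,2)) = 202927725/1048576 ≈ 193.5270.


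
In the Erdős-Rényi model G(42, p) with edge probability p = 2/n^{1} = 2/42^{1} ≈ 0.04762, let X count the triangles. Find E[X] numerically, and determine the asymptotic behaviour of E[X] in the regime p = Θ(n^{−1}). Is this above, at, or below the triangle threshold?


Number of potential triangles: C(42, 3) = 11480.
Each occurs with probability p³ ≈ (0.04762)³ ≈ 1.079797e-04.
By linearity: E[X] = C(42, 3)·p³ ≈ 11480 · 1.079797e-04 ≈ 1.2396.
Here α = 1, so p = 2/n is exactly at the triangle threshold p ~ 1/n. Asymptotically E[X] → c³/6 = 2³/6 = 4/3 ≈ 1.3333, a bounded constant. In this regime the triangle count is asymptotically Poisson(c³/6).

E[X] ≈ 1.2396; in regime p = Θ(1/n^{1}) E[X] stays bounded (at the triangle threshold p ~ 1/n).


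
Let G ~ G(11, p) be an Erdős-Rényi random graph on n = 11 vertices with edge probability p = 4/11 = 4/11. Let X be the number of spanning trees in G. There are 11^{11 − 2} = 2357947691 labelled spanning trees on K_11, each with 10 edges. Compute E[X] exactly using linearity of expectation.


K_11 has 11^{11 − 2} = 2357947691 labelled spanning trees.
For each such spanning tree H, let X_H = 1 if all 10 edges of H are present in G. Then P[X_H = 1] = p^{10} = (4/11)^{10} = 1048576/25937424601.
By linearity: E[X] = Σ_H E[X_H] = 2357947691 · p^{10} = 2357947691 · 1048576/25937424601 = 1048576/11.
Numerically: E[X] ≈ 9.533e+04.

E[X] = 2357947691 · (4/11)^{10} = 1048576/11 ≈ 9.533e+04.
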